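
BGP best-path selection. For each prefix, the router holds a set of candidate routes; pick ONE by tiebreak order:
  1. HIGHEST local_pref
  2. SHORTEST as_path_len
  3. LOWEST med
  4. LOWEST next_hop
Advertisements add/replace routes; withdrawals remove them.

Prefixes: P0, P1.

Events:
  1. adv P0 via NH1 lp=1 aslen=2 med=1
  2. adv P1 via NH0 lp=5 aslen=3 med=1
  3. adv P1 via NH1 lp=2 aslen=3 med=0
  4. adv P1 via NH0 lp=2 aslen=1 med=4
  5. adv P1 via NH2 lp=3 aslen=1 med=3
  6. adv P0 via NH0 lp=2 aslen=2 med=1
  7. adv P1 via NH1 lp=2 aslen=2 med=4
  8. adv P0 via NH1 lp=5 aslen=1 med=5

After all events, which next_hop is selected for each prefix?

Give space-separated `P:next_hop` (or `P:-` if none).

Answer: P0:NH1 P1:NH2

Derivation:
Op 1: best P0=NH1 P1=-
Op 2: best P0=NH1 P1=NH0
Op 3: best P0=NH1 P1=NH0
Op 4: best P0=NH1 P1=NH0
Op 5: best P0=NH1 P1=NH2
Op 6: best P0=NH0 P1=NH2
Op 7: best P0=NH0 P1=NH2
Op 8: best P0=NH1 P1=NH2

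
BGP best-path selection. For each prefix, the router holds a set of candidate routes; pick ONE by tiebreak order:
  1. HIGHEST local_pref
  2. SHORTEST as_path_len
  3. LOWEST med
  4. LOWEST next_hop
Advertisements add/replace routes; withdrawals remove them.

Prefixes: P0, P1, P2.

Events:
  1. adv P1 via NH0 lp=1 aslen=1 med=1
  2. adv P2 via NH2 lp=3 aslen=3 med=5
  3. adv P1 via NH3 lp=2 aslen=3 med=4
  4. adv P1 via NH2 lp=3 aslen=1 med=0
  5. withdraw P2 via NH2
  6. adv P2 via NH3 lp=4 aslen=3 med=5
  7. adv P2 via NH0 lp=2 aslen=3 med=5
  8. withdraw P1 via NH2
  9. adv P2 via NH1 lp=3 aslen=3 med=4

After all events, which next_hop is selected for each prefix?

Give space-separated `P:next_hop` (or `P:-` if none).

Answer: P0:- P1:NH3 P2:NH3

Derivation:
Op 1: best P0=- P1=NH0 P2=-
Op 2: best P0=- P1=NH0 P2=NH2
Op 3: best P0=- P1=NH3 P2=NH2
Op 4: best P0=- P1=NH2 P2=NH2
Op 5: best P0=- P1=NH2 P2=-
Op 6: best P0=- P1=NH2 P2=NH3
Op 7: best P0=- P1=NH2 P2=NH3
Op 8: best P0=- P1=NH3 P2=NH3
Op 9: best P0=- P1=NH3 P2=NH3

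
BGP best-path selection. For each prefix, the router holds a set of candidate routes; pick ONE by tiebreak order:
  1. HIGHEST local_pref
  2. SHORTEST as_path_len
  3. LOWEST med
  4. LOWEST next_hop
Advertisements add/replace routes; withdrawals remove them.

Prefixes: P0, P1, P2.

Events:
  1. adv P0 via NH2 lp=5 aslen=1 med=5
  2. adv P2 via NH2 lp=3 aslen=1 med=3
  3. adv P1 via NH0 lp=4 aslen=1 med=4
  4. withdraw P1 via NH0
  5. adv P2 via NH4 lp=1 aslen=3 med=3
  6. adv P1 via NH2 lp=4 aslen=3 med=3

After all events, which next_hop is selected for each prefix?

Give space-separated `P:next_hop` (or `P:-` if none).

Answer: P0:NH2 P1:NH2 P2:NH2

Derivation:
Op 1: best P0=NH2 P1=- P2=-
Op 2: best P0=NH2 P1=- P2=NH2
Op 3: best P0=NH2 P1=NH0 P2=NH2
Op 4: best P0=NH2 P1=- P2=NH2
Op 5: best P0=NH2 P1=- P2=NH2
Op 6: best P0=NH2 P1=NH2 P2=NH2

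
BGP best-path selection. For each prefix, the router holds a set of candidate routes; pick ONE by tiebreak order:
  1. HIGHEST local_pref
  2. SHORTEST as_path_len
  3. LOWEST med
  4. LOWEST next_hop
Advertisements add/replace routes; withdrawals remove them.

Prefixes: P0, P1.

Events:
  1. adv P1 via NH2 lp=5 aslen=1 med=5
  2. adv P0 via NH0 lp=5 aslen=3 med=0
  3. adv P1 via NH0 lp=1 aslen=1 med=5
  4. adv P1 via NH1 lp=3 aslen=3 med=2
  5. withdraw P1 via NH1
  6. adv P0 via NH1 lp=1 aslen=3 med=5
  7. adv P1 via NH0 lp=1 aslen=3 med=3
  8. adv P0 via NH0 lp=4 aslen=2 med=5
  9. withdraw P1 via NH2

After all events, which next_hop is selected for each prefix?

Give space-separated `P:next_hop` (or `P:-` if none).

Answer: P0:NH0 P1:NH0

Derivation:
Op 1: best P0=- P1=NH2
Op 2: best P0=NH0 P1=NH2
Op 3: best P0=NH0 P1=NH2
Op 4: best P0=NH0 P1=NH2
Op 5: best P0=NH0 P1=NH2
Op 6: best P0=NH0 P1=NH2
Op 7: best P0=NH0 P1=NH2
Op 8: best P0=NH0 P1=NH2
Op 9: best P0=NH0 P1=NH0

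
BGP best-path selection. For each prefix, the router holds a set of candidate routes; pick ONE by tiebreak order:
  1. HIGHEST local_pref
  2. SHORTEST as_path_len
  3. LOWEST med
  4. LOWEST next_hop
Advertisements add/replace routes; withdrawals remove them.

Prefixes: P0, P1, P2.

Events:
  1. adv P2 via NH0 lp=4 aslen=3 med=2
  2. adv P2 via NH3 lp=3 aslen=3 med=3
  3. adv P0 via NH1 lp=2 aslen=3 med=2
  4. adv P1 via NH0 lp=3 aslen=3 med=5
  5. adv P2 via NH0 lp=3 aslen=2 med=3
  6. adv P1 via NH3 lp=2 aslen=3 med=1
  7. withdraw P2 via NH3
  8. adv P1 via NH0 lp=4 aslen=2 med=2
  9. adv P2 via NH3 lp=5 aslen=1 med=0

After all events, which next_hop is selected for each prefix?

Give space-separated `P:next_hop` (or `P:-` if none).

Answer: P0:NH1 P1:NH0 P2:NH3

Derivation:
Op 1: best P0=- P1=- P2=NH0
Op 2: best P0=- P1=- P2=NH0
Op 3: best P0=NH1 P1=- P2=NH0
Op 4: best P0=NH1 P1=NH0 P2=NH0
Op 5: best P0=NH1 P1=NH0 P2=NH0
Op 6: best P0=NH1 P1=NH0 P2=NH0
Op 7: best P0=NH1 P1=NH0 P2=NH0
Op 8: best P0=NH1 P1=NH0 P2=NH0
Op 9: best P0=NH1 P1=NH0 P2=NH3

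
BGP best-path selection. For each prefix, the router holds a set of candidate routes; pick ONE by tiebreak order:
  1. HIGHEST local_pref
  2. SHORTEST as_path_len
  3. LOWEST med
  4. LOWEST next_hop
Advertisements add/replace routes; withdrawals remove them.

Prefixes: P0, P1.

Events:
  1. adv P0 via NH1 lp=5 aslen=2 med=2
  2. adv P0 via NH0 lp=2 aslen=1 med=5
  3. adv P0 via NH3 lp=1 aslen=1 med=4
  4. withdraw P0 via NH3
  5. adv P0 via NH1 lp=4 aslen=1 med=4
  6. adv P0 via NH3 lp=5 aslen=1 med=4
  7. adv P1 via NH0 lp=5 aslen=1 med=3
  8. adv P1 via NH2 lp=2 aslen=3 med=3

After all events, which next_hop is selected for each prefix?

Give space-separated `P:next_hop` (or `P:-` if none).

Answer: P0:NH3 P1:NH0

Derivation:
Op 1: best P0=NH1 P1=-
Op 2: best P0=NH1 P1=-
Op 3: best P0=NH1 P1=-
Op 4: best P0=NH1 P1=-
Op 5: best P0=NH1 P1=-
Op 6: best P0=NH3 P1=-
Op 7: best P0=NH3 P1=NH0
Op 8: best P0=NH3 P1=NH0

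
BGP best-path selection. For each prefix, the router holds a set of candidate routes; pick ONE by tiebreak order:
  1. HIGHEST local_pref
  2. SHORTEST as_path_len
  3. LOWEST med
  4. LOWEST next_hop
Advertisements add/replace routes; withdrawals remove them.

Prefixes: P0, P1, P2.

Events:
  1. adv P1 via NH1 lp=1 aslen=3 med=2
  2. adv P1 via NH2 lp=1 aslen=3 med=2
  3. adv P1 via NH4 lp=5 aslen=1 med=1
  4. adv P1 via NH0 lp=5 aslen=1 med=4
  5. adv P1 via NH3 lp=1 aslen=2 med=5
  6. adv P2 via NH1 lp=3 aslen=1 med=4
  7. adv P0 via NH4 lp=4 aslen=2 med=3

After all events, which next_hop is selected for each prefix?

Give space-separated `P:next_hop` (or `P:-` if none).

Answer: P0:NH4 P1:NH4 P2:NH1

Derivation:
Op 1: best P0=- P1=NH1 P2=-
Op 2: best P0=- P1=NH1 P2=-
Op 3: best P0=- P1=NH4 P2=-
Op 4: best P0=- P1=NH4 P2=-
Op 5: best P0=- P1=NH4 P2=-
Op 6: best P0=- P1=NH4 P2=NH1
Op 7: best P0=NH4 P1=NH4 P2=NH1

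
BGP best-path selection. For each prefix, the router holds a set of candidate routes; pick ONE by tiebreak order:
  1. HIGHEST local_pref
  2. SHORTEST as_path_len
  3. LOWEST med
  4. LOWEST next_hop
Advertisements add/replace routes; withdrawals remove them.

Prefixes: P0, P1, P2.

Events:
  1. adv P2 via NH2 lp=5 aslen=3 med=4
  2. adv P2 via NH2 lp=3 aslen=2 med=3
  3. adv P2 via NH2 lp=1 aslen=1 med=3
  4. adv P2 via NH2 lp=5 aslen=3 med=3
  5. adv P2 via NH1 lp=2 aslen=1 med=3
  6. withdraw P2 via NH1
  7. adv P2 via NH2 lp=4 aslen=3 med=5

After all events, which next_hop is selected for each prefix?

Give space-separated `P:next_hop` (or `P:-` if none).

Answer: P0:- P1:- P2:NH2

Derivation:
Op 1: best P0=- P1=- P2=NH2
Op 2: best P0=- P1=- P2=NH2
Op 3: best P0=- P1=- P2=NH2
Op 4: best P0=- P1=- P2=NH2
Op 5: best P0=- P1=- P2=NH2
Op 6: best P0=- P1=- P2=NH2
Op 7: best P0=- P1=- P2=NH2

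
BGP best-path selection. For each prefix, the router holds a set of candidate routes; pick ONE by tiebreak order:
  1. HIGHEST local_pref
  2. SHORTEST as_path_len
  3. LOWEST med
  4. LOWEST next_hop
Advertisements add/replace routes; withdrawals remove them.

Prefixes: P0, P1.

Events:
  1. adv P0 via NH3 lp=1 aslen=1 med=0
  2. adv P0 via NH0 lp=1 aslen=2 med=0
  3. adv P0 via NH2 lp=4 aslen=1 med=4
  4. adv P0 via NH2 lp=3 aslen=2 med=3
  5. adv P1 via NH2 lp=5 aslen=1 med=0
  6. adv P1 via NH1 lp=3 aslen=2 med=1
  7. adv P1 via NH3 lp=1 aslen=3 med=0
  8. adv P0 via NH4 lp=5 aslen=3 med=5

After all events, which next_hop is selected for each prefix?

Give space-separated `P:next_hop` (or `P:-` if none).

Op 1: best P0=NH3 P1=-
Op 2: best P0=NH3 P1=-
Op 3: best P0=NH2 P1=-
Op 4: best P0=NH2 P1=-
Op 5: best P0=NH2 P1=NH2
Op 6: best P0=NH2 P1=NH2
Op 7: best P0=NH2 P1=NH2
Op 8: best P0=NH4 P1=NH2

Answer: P0:NH4 P1:NH2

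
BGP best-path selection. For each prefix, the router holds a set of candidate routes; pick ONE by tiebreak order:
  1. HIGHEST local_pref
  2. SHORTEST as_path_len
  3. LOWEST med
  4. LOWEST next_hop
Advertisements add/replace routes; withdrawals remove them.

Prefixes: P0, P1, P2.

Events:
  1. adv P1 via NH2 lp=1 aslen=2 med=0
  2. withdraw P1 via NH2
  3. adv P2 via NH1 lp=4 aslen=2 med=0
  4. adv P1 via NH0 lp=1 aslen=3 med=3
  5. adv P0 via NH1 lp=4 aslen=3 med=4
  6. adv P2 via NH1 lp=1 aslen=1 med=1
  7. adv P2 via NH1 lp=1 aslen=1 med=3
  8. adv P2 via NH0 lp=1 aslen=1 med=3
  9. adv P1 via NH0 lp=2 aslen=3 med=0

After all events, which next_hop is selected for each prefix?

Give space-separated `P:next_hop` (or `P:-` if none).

Op 1: best P0=- P1=NH2 P2=-
Op 2: best P0=- P1=- P2=-
Op 3: best P0=- P1=- P2=NH1
Op 4: best P0=- P1=NH0 P2=NH1
Op 5: best P0=NH1 P1=NH0 P2=NH1
Op 6: best P0=NH1 P1=NH0 P2=NH1
Op 7: best P0=NH1 P1=NH0 P2=NH1
Op 8: best P0=NH1 P1=NH0 P2=NH0
Op 9: best P0=NH1 P1=NH0 P2=NH0

Answer: P0:NH1 P1:NH0 P2:NH0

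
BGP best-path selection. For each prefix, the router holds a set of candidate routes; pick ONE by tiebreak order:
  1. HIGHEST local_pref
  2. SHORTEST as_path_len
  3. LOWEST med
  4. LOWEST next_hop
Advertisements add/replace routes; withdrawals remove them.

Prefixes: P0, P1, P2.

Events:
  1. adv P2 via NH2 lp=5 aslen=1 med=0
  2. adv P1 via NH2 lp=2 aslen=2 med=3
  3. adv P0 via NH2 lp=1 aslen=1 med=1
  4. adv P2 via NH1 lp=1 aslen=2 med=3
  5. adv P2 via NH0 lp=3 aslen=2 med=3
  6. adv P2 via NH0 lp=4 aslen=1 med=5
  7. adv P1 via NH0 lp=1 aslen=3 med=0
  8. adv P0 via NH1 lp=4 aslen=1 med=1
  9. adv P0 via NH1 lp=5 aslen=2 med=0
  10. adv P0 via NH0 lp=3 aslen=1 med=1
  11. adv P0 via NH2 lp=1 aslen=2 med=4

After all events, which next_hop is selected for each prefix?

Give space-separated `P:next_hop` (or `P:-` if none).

Answer: P0:NH1 P1:NH2 P2:NH2

Derivation:
Op 1: best P0=- P1=- P2=NH2
Op 2: best P0=- P1=NH2 P2=NH2
Op 3: best P0=NH2 P1=NH2 P2=NH2
Op 4: best P0=NH2 P1=NH2 P2=NH2
Op 5: best P0=NH2 P1=NH2 P2=NH2
Op 6: best P0=NH2 P1=NH2 P2=NH2
Op 7: best P0=NH2 P1=NH2 P2=NH2
Op 8: best P0=NH1 P1=NH2 P2=NH2
Op 9: best P0=NH1 P1=NH2 P2=NH2
Op 10: best P0=NH1 P1=NH2 P2=NH2
Op 11: best P0=NH1 P1=NH2 P2=NH2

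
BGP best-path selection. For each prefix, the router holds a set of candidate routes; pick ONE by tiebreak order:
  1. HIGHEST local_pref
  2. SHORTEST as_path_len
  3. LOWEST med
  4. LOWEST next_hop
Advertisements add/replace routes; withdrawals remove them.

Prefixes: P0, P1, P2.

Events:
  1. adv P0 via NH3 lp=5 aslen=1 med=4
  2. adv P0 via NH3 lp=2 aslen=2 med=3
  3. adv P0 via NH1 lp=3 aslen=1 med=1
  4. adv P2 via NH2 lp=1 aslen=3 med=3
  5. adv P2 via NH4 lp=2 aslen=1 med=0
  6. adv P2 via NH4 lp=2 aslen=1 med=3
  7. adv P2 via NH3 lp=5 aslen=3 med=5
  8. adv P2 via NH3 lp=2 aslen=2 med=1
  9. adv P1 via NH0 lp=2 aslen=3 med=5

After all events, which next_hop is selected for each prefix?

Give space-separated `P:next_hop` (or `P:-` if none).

Answer: P0:NH1 P1:NH0 P2:NH4

Derivation:
Op 1: best P0=NH3 P1=- P2=-
Op 2: best P0=NH3 P1=- P2=-
Op 3: best P0=NH1 P1=- P2=-
Op 4: best P0=NH1 P1=- P2=NH2
Op 5: best P0=NH1 P1=- P2=NH4
Op 6: best P0=NH1 P1=- P2=NH4
Op 7: best P0=NH1 P1=- P2=NH3
Op 8: best P0=NH1 P1=- P2=NH4
Op 9: best P0=NH1 P1=NH0 P2=NH4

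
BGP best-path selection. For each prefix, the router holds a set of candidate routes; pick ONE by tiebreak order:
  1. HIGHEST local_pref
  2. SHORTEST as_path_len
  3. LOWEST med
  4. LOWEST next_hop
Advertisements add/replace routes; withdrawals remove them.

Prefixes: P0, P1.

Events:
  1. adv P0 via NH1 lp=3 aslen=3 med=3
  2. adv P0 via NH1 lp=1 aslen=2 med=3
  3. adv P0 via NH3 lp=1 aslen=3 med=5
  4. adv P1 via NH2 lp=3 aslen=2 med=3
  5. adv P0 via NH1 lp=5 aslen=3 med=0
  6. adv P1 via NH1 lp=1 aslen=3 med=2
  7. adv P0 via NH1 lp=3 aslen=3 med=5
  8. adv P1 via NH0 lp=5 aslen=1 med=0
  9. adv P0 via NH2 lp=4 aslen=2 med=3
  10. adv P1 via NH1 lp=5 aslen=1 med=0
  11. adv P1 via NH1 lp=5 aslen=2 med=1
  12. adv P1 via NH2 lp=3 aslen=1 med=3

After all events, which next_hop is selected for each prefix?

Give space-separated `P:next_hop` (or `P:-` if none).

Op 1: best P0=NH1 P1=-
Op 2: best P0=NH1 P1=-
Op 3: best P0=NH1 P1=-
Op 4: best P0=NH1 P1=NH2
Op 5: best P0=NH1 P1=NH2
Op 6: best P0=NH1 P1=NH2
Op 7: best P0=NH1 P1=NH2
Op 8: best P0=NH1 P1=NH0
Op 9: best P0=NH2 P1=NH0
Op 10: best P0=NH2 P1=NH0
Op 11: best P0=NH2 P1=NH0
Op 12: best P0=NH2 P1=NH0

Answer: P0:NH2 P1:NH0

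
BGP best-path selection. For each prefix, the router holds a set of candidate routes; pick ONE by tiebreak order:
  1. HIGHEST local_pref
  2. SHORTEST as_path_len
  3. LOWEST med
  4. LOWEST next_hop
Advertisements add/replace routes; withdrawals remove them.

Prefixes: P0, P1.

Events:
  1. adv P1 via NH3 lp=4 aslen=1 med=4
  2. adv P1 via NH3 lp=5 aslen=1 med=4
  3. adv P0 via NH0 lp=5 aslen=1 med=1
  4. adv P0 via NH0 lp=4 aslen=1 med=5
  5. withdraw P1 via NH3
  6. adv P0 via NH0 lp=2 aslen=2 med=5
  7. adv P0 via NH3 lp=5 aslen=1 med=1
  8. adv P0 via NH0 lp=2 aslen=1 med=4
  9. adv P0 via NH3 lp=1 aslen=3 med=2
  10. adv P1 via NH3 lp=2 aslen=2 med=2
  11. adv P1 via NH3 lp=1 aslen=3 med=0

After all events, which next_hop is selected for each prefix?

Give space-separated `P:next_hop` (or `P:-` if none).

Op 1: best P0=- P1=NH3
Op 2: best P0=- P1=NH3
Op 3: best P0=NH0 P1=NH3
Op 4: best P0=NH0 P1=NH3
Op 5: best P0=NH0 P1=-
Op 6: best P0=NH0 P1=-
Op 7: best P0=NH3 P1=-
Op 8: best P0=NH3 P1=-
Op 9: best P0=NH0 P1=-
Op 10: best P0=NH0 P1=NH3
Op 11: best P0=NH0 P1=NH3

Answer: P0:NH0 P1:NH3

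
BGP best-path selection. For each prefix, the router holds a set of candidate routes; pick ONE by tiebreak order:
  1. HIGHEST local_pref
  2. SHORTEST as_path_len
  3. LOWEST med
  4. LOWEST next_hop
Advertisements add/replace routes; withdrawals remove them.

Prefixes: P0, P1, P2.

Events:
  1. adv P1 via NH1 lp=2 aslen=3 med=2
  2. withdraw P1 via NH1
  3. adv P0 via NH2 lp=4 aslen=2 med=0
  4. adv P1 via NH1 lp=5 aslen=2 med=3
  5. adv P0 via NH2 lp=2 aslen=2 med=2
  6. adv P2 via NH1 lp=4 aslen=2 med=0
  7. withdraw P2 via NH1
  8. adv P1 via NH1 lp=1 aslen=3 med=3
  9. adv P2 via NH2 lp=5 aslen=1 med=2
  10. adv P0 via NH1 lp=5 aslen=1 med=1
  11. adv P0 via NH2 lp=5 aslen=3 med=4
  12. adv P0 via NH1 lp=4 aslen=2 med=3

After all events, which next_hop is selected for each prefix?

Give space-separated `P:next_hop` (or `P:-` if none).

Op 1: best P0=- P1=NH1 P2=-
Op 2: best P0=- P1=- P2=-
Op 3: best P0=NH2 P1=- P2=-
Op 4: best P0=NH2 P1=NH1 P2=-
Op 5: best P0=NH2 P1=NH1 P2=-
Op 6: best P0=NH2 P1=NH1 P2=NH1
Op 7: best P0=NH2 P1=NH1 P2=-
Op 8: best P0=NH2 P1=NH1 P2=-
Op 9: best P0=NH2 P1=NH1 P2=NH2
Op 10: best P0=NH1 P1=NH1 P2=NH2
Op 11: best P0=NH1 P1=NH1 P2=NH2
Op 12: best P0=NH2 P1=NH1 P2=NH2

Answer: P0:NH2 P1:NH1 P2:NH2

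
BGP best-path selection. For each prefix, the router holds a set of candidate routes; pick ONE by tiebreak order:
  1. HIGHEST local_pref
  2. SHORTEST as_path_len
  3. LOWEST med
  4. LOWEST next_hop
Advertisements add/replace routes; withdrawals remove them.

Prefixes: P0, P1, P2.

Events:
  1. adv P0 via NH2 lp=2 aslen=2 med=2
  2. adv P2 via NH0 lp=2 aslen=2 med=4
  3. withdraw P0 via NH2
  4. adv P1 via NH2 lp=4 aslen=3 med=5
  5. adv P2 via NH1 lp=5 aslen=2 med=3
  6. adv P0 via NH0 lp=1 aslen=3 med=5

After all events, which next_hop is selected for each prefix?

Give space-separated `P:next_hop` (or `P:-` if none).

Answer: P0:NH0 P1:NH2 P2:NH1

Derivation:
Op 1: best P0=NH2 P1=- P2=-
Op 2: best P0=NH2 P1=- P2=NH0
Op 3: best P0=- P1=- P2=NH0
Op 4: best P0=- P1=NH2 P2=NH0
Op 5: best P0=- P1=NH2 P2=NH1
Op 6: best P0=NH0 P1=NH2 P2=NH1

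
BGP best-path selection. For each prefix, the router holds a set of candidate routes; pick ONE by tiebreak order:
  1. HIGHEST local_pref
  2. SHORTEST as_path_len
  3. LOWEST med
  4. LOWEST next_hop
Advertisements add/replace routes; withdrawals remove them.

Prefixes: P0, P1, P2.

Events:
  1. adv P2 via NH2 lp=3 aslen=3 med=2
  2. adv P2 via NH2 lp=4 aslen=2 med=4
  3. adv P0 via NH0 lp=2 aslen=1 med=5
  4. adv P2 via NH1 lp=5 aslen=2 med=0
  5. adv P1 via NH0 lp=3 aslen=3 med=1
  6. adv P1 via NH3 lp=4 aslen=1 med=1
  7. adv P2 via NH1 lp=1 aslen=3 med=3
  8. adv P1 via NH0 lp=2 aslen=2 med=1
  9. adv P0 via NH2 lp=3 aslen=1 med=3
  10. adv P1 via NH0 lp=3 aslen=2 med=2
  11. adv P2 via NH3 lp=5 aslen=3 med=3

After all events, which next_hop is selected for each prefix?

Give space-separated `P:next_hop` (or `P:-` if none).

Answer: P0:NH2 P1:NH3 P2:NH3

Derivation:
Op 1: best P0=- P1=- P2=NH2
Op 2: best P0=- P1=- P2=NH2
Op 3: best P0=NH0 P1=- P2=NH2
Op 4: best P0=NH0 P1=- P2=NH1
Op 5: best P0=NH0 P1=NH0 P2=NH1
Op 6: best P0=NH0 P1=NH3 P2=NH1
Op 7: best P0=NH0 P1=NH3 P2=NH2
Op 8: best P0=NH0 P1=NH3 P2=NH2
Op 9: best P0=NH2 P1=NH3 P2=NH2
Op 10: best P0=NH2 P1=NH3 P2=NH2
Op 11: best P0=NH2 P1=NH3 P2=NH3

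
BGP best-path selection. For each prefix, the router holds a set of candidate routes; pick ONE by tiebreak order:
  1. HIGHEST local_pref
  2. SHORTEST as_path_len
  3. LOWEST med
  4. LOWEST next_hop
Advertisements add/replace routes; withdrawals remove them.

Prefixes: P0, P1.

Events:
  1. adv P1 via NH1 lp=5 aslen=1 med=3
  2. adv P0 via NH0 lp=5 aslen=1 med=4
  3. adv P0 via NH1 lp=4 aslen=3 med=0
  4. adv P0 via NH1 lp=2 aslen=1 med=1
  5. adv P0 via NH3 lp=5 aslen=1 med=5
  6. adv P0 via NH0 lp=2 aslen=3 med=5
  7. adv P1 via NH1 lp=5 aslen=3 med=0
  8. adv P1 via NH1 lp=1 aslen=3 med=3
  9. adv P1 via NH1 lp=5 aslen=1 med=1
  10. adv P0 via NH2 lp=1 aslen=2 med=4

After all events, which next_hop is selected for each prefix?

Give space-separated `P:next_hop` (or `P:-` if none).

Answer: P0:NH3 P1:NH1

Derivation:
Op 1: best P0=- P1=NH1
Op 2: best P0=NH0 P1=NH1
Op 3: best P0=NH0 P1=NH1
Op 4: best P0=NH0 P1=NH1
Op 5: best P0=NH0 P1=NH1
Op 6: best P0=NH3 P1=NH1
Op 7: best P0=NH3 P1=NH1
Op 8: best P0=NH3 P1=NH1
Op 9: best P0=NH3 P1=NH1
Op 10: best P0=NH3 P1=NH1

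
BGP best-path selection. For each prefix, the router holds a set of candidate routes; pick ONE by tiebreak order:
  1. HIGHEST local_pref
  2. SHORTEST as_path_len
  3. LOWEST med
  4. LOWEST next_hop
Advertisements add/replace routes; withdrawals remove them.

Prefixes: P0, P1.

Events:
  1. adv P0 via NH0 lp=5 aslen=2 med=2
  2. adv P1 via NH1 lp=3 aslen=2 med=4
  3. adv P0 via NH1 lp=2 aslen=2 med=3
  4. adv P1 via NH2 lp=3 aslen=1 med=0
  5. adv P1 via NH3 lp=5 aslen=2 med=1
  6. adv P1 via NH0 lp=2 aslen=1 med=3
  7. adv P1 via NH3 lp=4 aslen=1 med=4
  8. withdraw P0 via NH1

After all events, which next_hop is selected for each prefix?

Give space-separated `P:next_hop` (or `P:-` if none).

Op 1: best P0=NH0 P1=-
Op 2: best P0=NH0 P1=NH1
Op 3: best P0=NH0 P1=NH1
Op 4: best P0=NH0 P1=NH2
Op 5: best P0=NH0 P1=NH3
Op 6: best P0=NH0 P1=NH3
Op 7: best P0=NH0 P1=NH3
Op 8: best P0=NH0 P1=NH3

Answer: P0:NH0 P1:NH3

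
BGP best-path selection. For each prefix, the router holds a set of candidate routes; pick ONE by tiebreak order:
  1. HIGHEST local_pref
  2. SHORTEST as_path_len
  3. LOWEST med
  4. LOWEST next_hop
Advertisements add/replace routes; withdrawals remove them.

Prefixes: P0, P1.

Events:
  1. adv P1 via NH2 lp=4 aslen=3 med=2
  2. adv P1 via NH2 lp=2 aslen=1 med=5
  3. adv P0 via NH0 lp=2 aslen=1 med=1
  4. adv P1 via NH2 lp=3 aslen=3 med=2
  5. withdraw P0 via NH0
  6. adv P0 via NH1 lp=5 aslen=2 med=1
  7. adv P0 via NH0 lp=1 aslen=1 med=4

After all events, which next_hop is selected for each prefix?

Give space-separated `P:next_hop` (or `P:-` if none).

Op 1: best P0=- P1=NH2
Op 2: best P0=- P1=NH2
Op 3: best P0=NH0 P1=NH2
Op 4: best P0=NH0 P1=NH2
Op 5: best P0=- P1=NH2
Op 6: best P0=NH1 P1=NH2
Op 7: best P0=NH1 P1=NH2

Answer: P0:NH1 P1:NH2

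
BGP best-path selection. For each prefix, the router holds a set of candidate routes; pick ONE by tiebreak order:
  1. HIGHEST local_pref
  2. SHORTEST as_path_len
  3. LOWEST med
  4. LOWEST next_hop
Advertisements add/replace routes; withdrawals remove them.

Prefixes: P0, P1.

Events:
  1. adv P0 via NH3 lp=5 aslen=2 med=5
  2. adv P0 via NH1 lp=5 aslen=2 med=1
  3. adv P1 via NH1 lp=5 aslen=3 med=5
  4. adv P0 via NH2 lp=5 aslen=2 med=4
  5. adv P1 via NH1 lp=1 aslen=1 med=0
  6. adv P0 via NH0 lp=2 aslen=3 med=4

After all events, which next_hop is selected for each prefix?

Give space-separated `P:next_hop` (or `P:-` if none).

Answer: P0:NH1 P1:NH1

Derivation:
Op 1: best P0=NH3 P1=-
Op 2: best P0=NH1 P1=-
Op 3: best P0=NH1 P1=NH1
Op 4: best P0=NH1 P1=NH1
Op 5: best P0=NH1 P1=NH1
Op 6: best P0=NH1 P1=NH1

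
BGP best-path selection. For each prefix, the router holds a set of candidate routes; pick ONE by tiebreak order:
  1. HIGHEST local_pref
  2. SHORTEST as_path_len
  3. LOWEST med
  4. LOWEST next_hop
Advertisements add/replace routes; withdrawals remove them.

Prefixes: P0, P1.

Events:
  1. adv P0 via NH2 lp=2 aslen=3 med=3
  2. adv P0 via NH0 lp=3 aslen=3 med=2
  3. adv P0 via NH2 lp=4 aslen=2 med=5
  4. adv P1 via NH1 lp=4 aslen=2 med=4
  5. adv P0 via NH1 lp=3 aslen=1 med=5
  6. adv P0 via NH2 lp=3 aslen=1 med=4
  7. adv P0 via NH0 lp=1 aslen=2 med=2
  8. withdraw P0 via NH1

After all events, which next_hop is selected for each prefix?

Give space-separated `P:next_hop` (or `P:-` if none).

Answer: P0:NH2 P1:NH1

Derivation:
Op 1: best P0=NH2 P1=-
Op 2: best P0=NH0 P1=-
Op 3: best P0=NH2 P1=-
Op 4: best P0=NH2 P1=NH1
Op 5: best P0=NH2 P1=NH1
Op 6: best P0=NH2 P1=NH1
Op 7: best P0=NH2 P1=NH1
Op 8: best P0=NH2 P1=NH1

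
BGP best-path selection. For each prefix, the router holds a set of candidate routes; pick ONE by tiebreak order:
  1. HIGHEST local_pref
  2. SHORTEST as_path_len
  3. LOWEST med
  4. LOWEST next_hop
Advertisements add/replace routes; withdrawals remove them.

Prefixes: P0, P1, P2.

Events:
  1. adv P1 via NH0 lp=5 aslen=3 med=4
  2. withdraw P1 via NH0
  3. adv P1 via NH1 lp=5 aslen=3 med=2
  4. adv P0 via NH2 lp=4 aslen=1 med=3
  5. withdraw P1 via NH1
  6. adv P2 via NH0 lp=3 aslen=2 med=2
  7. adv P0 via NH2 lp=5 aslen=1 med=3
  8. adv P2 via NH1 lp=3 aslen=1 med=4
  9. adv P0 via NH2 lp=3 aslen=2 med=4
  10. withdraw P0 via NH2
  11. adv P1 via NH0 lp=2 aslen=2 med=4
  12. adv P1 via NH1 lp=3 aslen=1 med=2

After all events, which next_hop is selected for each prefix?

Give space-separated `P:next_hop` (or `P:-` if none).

Op 1: best P0=- P1=NH0 P2=-
Op 2: best P0=- P1=- P2=-
Op 3: best P0=- P1=NH1 P2=-
Op 4: best P0=NH2 P1=NH1 P2=-
Op 5: best P0=NH2 P1=- P2=-
Op 6: best P0=NH2 P1=- P2=NH0
Op 7: best P0=NH2 P1=- P2=NH0
Op 8: best P0=NH2 P1=- P2=NH1
Op 9: best P0=NH2 P1=- P2=NH1
Op 10: best P0=- P1=- P2=NH1
Op 11: best P0=- P1=NH0 P2=NH1
Op 12: best P0=- P1=NH1 P2=NH1

Answer: P0:- P1:NH1 P2:NH1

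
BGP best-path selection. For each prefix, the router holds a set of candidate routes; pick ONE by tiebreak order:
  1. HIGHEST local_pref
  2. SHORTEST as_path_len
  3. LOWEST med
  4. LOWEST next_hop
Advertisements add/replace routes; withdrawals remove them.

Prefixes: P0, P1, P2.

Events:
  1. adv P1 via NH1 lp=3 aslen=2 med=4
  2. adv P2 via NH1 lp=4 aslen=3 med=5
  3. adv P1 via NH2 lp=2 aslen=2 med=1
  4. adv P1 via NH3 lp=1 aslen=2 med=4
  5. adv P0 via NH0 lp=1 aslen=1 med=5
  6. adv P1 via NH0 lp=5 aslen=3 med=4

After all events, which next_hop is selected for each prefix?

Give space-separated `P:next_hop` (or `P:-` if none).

Op 1: best P0=- P1=NH1 P2=-
Op 2: best P0=- P1=NH1 P2=NH1
Op 3: best P0=- P1=NH1 P2=NH1
Op 4: best P0=- P1=NH1 P2=NH1
Op 5: best P0=NH0 P1=NH1 P2=NH1
Op 6: best P0=NH0 P1=NH0 P2=NH1

Answer: P0:NH0 P1:NH0 P2:NH1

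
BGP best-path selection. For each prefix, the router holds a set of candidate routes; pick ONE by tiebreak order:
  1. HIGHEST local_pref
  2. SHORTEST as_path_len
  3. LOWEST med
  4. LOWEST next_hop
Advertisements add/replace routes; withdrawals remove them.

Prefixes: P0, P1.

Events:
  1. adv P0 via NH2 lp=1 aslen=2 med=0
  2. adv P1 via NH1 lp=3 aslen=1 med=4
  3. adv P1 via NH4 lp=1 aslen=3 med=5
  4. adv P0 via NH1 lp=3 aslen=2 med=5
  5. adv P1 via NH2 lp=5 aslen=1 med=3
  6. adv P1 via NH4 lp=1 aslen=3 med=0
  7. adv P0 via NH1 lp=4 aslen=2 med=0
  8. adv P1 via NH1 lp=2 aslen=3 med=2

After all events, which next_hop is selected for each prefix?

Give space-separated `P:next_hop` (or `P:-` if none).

Answer: P0:NH1 P1:NH2

Derivation:
Op 1: best P0=NH2 P1=-
Op 2: best P0=NH2 P1=NH1
Op 3: best P0=NH2 P1=NH1
Op 4: best P0=NH1 P1=NH1
Op 5: best P0=NH1 P1=NH2
Op 6: best P0=NH1 P1=NH2
Op 7: best P0=NH1 P1=NH2
Op 8: best P0=NH1 P1=NH2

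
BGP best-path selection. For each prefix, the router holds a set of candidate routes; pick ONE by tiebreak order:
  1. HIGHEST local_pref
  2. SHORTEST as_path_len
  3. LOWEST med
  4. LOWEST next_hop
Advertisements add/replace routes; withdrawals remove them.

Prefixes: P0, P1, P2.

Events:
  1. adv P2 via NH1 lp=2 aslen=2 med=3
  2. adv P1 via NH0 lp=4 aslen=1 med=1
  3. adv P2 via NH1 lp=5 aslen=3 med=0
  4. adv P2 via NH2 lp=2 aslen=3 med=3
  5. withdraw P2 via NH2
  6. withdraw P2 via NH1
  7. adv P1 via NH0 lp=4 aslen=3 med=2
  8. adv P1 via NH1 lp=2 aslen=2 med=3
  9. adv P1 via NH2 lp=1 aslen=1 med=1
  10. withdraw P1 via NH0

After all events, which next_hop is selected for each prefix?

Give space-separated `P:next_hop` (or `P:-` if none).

Op 1: best P0=- P1=- P2=NH1
Op 2: best P0=- P1=NH0 P2=NH1
Op 3: best P0=- P1=NH0 P2=NH1
Op 4: best P0=- P1=NH0 P2=NH1
Op 5: best P0=- P1=NH0 P2=NH1
Op 6: best P0=- P1=NH0 P2=-
Op 7: best P0=- P1=NH0 P2=-
Op 8: best P0=- P1=NH0 P2=-
Op 9: best P0=- P1=NH0 P2=-
Op 10: best P0=- P1=NH1 P2=-

Answer: P0:- P1:NH1 P2:-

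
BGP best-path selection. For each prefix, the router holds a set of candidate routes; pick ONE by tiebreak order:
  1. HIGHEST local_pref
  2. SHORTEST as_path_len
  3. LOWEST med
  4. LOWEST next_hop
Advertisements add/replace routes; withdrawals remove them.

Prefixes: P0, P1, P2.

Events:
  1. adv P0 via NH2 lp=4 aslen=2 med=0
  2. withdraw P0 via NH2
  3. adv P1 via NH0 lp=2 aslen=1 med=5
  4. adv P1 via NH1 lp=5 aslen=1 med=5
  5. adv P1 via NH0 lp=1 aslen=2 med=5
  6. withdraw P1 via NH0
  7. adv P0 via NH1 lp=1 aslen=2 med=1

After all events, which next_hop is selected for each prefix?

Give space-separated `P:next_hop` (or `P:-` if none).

Answer: P0:NH1 P1:NH1 P2:-

Derivation:
Op 1: best P0=NH2 P1=- P2=-
Op 2: best P0=- P1=- P2=-
Op 3: best P0=- P1=NH0 P2=-
Op 4: best P0=- P1=NH1 P2=-
Op 5: best P0=- P1=NH1 P2=-
Op 6: best P0=- P1=NH1 P2=-
Op 7: best P0=NH1 P1=NH1 P2=-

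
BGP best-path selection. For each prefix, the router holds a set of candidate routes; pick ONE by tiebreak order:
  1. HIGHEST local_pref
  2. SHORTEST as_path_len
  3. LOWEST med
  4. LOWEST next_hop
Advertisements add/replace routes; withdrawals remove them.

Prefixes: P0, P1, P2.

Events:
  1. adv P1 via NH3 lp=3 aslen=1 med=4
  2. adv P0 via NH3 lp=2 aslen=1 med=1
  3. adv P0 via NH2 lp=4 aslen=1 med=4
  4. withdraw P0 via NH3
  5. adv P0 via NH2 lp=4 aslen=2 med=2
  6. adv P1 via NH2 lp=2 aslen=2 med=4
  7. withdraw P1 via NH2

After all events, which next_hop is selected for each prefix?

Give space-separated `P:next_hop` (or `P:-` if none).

Op 1: best P0=- P1=NH3 P2=-
Op 2: best P0=NH3 P1=NH3 P2=-
Op 3: best P0=NH2 P1=NH3 P2=-
Op 4: best P0=NH2 P1=NH3 P2=-
Op 5: best P0=NH2 P1=NH3 P2=-
Op 6: best P0=NH2 P1=NH3 P2=-
Op 7: best P0=NH2 P1=NH3 P2=-

Answer: P0:NH2 P1:NH3 P2:-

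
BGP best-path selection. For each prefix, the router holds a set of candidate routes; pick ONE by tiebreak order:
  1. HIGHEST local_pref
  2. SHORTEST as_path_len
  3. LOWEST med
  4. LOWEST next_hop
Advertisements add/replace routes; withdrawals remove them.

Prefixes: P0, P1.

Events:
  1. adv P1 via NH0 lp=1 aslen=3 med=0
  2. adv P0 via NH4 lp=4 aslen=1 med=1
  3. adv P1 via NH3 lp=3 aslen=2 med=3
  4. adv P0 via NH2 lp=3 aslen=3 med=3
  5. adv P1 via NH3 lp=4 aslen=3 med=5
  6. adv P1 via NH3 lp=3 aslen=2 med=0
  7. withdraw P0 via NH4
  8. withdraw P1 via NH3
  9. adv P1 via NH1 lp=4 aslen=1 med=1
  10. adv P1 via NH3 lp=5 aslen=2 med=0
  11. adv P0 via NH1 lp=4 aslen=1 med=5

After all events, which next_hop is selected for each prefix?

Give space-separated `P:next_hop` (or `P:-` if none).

Op 1: best P0=- P1=NH0
Op 2: best P0=NH4 P1=NH0
Op 3: best P0=NH4 P1=NH3
Op 4: best P0=NH4 P1=NH3
Op 5: best P0=NH4 P1=NH3
Op 6: best P0=NH4 P1=NH3
Op 7: best P0=NH2 P1=NH3
Op 8: best P0=NH2 P1=NH0
Op 9: best P0=NH2 P1=NH1
Op 10: best P0=NH2 P1=NH3
Op 11: best P0=NH1 P1=NH3

Answer: P0:NH1 P1:NH3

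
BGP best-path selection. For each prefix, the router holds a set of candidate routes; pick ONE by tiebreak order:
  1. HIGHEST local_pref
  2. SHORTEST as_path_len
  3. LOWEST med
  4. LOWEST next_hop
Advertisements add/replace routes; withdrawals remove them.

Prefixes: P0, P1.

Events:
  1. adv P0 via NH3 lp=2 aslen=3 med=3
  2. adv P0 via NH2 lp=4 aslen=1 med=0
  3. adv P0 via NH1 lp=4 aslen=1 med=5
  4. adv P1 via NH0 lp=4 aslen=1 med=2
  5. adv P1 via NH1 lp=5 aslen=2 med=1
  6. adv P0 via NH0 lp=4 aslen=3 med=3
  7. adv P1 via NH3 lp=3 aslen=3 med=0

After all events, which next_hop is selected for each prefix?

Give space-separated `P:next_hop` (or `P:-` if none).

Answer: P0:NH2 P1:NH1

Derivation:
Op 1: best P0=NH3 P1=-
Op 2: best P0=NH2 P1=-
Op 3: best P0=NH2 P1=-
Op 4: best P0=NH2 P1=NH0
Op 5: best P0=NH2 P1=NH1
Op 6: best P0=NH2 P1=NH1
Op 7: best P0=NH2 P1=NH1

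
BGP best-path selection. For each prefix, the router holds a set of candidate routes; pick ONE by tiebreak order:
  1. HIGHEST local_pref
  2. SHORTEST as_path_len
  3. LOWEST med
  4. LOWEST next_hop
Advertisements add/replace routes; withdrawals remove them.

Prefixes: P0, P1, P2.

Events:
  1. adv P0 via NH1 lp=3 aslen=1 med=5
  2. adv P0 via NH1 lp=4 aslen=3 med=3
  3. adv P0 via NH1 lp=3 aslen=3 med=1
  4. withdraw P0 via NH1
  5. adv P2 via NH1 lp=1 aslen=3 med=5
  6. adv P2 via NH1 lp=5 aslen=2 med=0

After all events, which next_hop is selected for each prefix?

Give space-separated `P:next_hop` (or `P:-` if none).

Answer: P0:- P1:- P2:NH1

Derivation:
Op 1: best P0=NH1 P1=- P2=-
Op 2: best P0=NH1 P1=- P2=-
Op 3: best P0=NH1 P1=- P2=-
Op 4: best P0=- P1=- P2=-
Op 5: best P0=- P1=- P2=NH1
Op 6: best P0=- P1=- P2=NH1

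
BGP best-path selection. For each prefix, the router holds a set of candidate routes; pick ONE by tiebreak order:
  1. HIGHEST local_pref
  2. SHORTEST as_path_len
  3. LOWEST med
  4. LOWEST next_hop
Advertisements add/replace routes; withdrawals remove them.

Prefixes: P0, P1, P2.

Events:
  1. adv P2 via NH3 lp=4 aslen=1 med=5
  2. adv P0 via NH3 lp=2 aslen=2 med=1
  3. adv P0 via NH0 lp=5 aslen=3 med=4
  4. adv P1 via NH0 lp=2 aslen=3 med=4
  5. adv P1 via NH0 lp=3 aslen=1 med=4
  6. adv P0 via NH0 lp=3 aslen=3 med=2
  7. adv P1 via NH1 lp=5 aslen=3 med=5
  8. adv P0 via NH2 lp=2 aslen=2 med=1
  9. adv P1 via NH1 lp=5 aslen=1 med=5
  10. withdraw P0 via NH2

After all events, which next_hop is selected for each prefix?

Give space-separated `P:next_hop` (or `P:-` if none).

Answer: P0:NH0 P1:NH1 P2:NH3

Derivation:
Op 1: best P0=- P1=- P2=NH3
Op 2: best P0=NH3 P1=- P2=NH3
Op 3: best P0=NH0 P1=- P2=NH3
Op 4: best P0=NH0 P1=NH0 P2=NH3
Op 5: best P0=NH0 P1=NH0 P2=NH3
Op 6: best P0=NH0 P1=NH0 P2=NH3
Op 7: best P0=NH0 P1=NH1 P2=NH3
Op 8: best P0=NH0 P1=NH1 P2=NH3
Op 9: best P0=NH0 P1=NH1 P2=NH3
Op 10: best P0=NH0 P1=NH1 P2=NH3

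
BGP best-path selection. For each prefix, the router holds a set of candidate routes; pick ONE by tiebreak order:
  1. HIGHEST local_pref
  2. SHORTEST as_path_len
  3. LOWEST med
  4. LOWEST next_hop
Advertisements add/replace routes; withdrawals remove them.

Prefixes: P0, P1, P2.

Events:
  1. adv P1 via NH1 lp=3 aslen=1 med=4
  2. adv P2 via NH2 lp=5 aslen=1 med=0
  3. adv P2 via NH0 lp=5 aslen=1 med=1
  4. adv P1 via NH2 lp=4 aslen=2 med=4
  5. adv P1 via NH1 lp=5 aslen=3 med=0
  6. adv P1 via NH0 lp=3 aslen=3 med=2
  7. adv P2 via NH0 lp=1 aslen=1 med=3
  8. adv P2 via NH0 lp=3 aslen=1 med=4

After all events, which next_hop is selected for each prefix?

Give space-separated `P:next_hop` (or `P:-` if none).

Op 1: best P0=- P1=NH1 P2=-
Op 2: best P0=- P1=NH1 P2=NH2
Op 3: best P0=- P1=NH1 P2=NH2
Op 4: best P0=- P1=NH2 P2=NH2
Op 5: best P0=- P1=NH1 P2=NH2
Op 6: best P0=- P1=NH1 P2=NH2
Op 7: best P0=- P1=NH1 P2=NH2
Op 8: best P0=- P1=NH1 P2=NH2

Answer: P0:- P1:NH1 P2:NH2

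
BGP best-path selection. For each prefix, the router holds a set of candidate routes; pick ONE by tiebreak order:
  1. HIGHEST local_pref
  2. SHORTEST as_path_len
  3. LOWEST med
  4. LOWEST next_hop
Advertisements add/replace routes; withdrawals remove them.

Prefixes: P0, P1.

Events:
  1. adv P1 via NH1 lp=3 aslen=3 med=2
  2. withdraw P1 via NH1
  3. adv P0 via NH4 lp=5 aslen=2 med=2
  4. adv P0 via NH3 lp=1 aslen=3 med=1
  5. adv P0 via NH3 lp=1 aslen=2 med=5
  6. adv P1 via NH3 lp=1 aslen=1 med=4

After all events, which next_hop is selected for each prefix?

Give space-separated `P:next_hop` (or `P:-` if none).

Answer: P0:NH4 P1:NH3

Derivation:
Op 1: best P0=- P1=NH1
Op 2: best P0=- P1=-
Op 3: best P0=NH4 P1=-
Op 4: best P0=NH4 P1=-
Op 5: best P0=NH4 P1=-
Op 6: best P0=NH4 P1=NH3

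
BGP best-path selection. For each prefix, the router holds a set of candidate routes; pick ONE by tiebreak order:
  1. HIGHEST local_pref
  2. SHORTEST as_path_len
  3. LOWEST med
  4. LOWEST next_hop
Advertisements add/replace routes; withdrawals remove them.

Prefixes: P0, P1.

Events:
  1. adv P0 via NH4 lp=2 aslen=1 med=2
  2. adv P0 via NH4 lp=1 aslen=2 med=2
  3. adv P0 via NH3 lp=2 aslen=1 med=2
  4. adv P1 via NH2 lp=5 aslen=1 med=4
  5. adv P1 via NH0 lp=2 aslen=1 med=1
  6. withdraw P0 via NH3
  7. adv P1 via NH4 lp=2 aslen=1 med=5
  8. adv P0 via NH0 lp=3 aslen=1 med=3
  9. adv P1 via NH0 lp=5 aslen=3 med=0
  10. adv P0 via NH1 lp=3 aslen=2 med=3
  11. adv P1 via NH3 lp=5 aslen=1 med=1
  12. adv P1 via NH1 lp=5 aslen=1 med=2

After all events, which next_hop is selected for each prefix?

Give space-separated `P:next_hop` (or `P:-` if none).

Answer: P0:NH0 P1:NH3

Derivation:
Op 1: best P0=NH4 P1=-
Op 2: best P0=NH4 P1=-
Op 3: best P0=NH3 P1=-
Op 4: best P0=NH3 P1=NH2
Op 5: best P0=NH3 P1=NH2
Op 6: best P0=NH4 P1=NH2
Op 7: best P0=NH4 P1=NH2
Op 8: best P0=NH0 P1=NH2
Op 9: best P0=NH0 P1=NH2
Op 10: best P0=NH0 P1=NH2
Op 11: best P0=NH0 P1=NH3
Op 12: best P0=NH0 P1=NH3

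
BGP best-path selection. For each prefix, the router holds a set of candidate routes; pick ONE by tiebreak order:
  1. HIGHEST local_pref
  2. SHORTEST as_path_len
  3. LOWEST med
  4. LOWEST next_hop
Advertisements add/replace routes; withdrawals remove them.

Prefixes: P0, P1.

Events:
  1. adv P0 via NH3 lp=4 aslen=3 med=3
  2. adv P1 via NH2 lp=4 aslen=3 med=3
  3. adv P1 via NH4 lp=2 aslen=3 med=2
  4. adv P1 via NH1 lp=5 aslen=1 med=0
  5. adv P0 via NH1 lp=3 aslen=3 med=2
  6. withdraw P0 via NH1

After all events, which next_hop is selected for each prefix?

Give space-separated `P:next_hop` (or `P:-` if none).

Answer: P0:NH3 P1:NH1

Derivation:
Op 1: best P0=NH3 P1=-
Op 2: best P0=NH3 P1=NH2
Op 3: best P0=NH3 P1=NH2
Op 4: best P0=NH3 P1=NH1
Op 5: best P0=NH3 P1=NH1
Op 6: best P0=NH3 P1=NH1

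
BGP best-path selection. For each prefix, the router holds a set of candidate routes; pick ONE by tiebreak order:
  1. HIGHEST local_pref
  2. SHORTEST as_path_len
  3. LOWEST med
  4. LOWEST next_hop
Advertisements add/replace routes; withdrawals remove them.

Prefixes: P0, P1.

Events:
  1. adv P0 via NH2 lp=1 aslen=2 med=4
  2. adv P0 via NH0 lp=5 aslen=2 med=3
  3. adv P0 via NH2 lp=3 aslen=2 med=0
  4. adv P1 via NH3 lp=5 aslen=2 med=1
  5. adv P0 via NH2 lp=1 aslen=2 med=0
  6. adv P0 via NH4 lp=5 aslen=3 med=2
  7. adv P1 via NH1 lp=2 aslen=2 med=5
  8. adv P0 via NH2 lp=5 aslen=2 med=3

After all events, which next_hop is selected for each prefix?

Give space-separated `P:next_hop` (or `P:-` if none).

Op 1: best P0=NH2 P1=-
Op 2: best P0=NH0 P1=-
Op 3: best P0=NH0 P1=-
Op 4: best P0=NH0 P1=NH3
Op 5: best P0=NH0 P1=NH3
Op 6: best P0=NH0 P1=NH3
Op 7: best P0=NH0 P1=NH3
Op 8: best P0=NH0 P1=NH3

Answer: P0:NH0 P1:NH3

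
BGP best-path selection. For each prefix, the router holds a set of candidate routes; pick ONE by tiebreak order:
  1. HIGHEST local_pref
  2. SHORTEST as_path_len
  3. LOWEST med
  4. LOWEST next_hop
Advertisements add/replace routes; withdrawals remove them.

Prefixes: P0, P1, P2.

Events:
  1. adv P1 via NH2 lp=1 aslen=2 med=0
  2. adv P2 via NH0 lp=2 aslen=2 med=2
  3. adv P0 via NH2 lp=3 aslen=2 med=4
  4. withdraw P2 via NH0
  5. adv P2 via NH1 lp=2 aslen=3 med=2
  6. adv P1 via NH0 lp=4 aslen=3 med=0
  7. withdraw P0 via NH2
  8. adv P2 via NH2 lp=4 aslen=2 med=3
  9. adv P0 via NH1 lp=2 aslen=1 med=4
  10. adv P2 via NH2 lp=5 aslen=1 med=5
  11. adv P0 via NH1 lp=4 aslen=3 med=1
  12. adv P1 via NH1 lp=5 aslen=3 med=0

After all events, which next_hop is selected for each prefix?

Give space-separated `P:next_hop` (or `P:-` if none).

Answer: P0:NH1 P1:NH1 P2:NH2

Derivation:
Op 1: best P0=- P1=NH2 P2=-
Op 2: best P0=- P1=NH2 P2=NH0
Op 3: best P0=NH2 P1=NH2 P2=NH0
Op 4: best P0=NH2 P1=NH2 P2=-
Op 5: best P0=NH2 P1=NH2 P2=NH1
Op 6: best P0=NH2 P1=NH0 P2=NH1
Op 7: best P0=- P1=NH0 P2=NH1
Op 8: best P0=- P1=NH0 P2=NH2
Op 9: best P0=NH1 P1=NH0 P2=NH2
Op 10: best P0=NH1 P1=NH0 P2=NH2
Op 11: best P0=NH1 P1=NH0 P2=NH2
Op 12: best P0=NH1 P1=NH1 P2=NH2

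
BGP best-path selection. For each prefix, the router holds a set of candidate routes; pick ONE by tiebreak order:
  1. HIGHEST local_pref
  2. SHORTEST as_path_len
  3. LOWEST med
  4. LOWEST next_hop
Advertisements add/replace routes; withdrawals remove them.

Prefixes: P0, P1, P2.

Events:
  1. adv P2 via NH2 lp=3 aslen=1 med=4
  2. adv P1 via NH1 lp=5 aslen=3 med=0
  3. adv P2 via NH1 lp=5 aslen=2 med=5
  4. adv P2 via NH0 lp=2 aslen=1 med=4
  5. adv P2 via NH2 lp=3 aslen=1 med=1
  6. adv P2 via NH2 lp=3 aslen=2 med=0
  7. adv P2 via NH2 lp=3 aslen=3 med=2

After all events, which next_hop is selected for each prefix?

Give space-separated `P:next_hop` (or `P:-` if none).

Op 1: best P0=- P1=- P2=NH2
Op 2: best P0=- P1=NH1 P2=NH2
Op 3: best P0=- P1=NH1 P2=NH1
Op 4: best P0=- P1=NH1 P2=NH1
Op 5: best P0=- P1=NH1 P2=NH1
Op 6: best P0=- P1=NH1 P2=NH1
Op 7: best P0=- P1=NH1 P2=NH1

Answer: P0:- P1:NH1 P2:NH1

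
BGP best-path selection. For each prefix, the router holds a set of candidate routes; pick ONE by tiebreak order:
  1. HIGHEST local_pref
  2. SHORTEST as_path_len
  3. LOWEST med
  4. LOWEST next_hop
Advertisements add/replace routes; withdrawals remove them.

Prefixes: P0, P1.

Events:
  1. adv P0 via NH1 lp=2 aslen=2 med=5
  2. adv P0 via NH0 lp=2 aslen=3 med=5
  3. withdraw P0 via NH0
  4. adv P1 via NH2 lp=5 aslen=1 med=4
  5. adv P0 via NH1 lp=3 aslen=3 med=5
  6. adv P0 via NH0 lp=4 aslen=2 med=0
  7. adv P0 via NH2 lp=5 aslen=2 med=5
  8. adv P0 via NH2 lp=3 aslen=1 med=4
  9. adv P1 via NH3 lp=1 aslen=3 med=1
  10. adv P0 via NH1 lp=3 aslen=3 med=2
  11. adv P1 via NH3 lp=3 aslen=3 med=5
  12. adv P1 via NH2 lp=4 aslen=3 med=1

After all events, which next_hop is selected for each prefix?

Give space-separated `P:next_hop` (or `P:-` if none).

Answer: P0:NH0 P1:NH2

Derivation:
Op 1: best P0=NH1 P1=-
Op 2: best P0=NH1 P1=-
Op 3: best P0=NH1 P1=-
Op 4: best P0=NH1 P1=NH2
Op 5: best P0=NH1 P1=NH2
Op 6: best P0=NH0 P1=NH2
Op 7: best P0=NH2 P1=NH2
Op 8: best P0=NH0 P1=NH2
Op 9: best P0=NH0 P1=NH2
Op 10: best P0=NH0 P1=NH2
Op 11: best P0=NH0 P1=NH2
Op 12: best P0=NH0 P1=NH2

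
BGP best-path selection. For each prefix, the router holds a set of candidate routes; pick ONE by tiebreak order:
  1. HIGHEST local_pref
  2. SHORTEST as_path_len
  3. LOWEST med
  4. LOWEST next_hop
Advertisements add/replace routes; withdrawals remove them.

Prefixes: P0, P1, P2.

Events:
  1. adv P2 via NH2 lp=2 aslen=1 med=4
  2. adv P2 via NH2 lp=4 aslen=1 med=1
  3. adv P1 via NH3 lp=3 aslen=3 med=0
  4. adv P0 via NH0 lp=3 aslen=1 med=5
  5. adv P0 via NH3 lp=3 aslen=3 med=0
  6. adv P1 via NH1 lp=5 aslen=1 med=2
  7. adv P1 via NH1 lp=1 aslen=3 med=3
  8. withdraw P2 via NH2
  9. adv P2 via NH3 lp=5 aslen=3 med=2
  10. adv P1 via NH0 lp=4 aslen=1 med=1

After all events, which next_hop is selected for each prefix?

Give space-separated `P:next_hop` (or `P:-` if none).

Answer: P0:NH0 P1:NH0 P2:NH3

Derivation:
Op 1: best P0=- P1=- P2=NH2
Op 2: best P0=- P1=- P2=NH2
Op 3: best P0=- P1=NH3 P2=NH2
Op 4: best P0=NH0 P1=NH3 P2=NH2
Op 5: best P0=NH0 P1=NH3 P2=NH2
Op 6: best P0=NH0 P1=NH1 P2=NH2
Op 7: best P0=NH0 P1=NH3 P2=NH2
Op 8: best P0=NH0 P1=NH3 P2=-
Op 9: best P0=NH0 P1=NH3 P2=NH3
Op 10: best P0=NH0 P1=NH0 P2=NH3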